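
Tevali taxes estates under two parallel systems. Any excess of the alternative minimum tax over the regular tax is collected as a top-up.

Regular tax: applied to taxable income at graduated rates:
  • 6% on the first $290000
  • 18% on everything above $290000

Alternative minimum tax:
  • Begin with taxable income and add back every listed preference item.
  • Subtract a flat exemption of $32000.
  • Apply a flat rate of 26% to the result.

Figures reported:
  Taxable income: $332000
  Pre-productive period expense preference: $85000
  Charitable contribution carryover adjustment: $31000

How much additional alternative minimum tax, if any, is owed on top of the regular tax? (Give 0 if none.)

Regular tax:
  $290000 × 6% = $17400
  $42000 × 18% = $7560
  → $24960

Alternative minimum tax:
  Adjusted income: $332000 + $85000 + $31000 = $448000
  Less exemption $32000 → base $416000
  $416000 × 26% = $108160

Excess of alternative minimum tax over regular tax: $108160 − $24960 = $83200.

$83200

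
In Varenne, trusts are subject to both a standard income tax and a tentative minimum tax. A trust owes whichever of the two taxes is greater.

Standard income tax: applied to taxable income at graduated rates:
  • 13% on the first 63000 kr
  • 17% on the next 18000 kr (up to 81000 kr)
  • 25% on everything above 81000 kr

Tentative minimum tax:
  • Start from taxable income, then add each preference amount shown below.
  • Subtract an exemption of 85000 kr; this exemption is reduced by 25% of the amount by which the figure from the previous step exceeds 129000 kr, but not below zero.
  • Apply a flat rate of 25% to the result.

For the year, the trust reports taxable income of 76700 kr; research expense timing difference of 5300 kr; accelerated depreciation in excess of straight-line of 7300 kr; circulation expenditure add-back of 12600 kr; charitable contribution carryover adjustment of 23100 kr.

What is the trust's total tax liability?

Tentative minimum tax:
  Adjusted income: 76700 kr + 5300 kr + 7300 kr + 12600 kr + 23100 kr = 125000 kr
  Exemption: 125000 kr ≤ 129000 kr, so full 85000 kr applies
  Base: 125000 kr − 85000 kr = 40000 kr
  40000 kr × 25% = 10000 kr

Standard income tax:
  63000 kr × 13% = 8190 kr
  13700 kr × 17% = 2329 kr
  → 10519 kr

10519 kr > 10000 kr, so the standard income tax governs.

10519 kr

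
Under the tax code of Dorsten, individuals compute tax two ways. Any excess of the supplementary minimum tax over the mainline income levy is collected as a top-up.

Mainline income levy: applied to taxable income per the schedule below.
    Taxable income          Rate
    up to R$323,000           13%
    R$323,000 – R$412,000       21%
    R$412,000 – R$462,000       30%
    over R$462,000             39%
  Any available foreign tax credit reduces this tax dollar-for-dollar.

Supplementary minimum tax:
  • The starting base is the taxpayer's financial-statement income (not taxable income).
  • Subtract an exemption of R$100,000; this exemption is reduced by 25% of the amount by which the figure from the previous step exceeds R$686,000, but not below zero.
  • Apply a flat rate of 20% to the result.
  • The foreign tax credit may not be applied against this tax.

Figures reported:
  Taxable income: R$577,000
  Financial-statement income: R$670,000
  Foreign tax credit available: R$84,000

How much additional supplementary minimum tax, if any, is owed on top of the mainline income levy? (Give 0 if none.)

R$77,470

Mainline income levy:
  R$323,000 × 13% = R$41,990
  R$89,000 × 21% = R$18,690
  R$50,000 × 30% = R$15,000
  R$115,000 × 39% = R$44,850
  → R$120,530
  Less foreign tax credit R$84,000 → R$36,530

Supplementary minimum tax:
  Base (financial-statement income): R$670,000
  Exemption: R$670,000 ≤ R$686,000, so full R$100,000 applies
  Base: R$670,000 − R$100,000 = R$570,000
  R$570,000 × 20% = R$114,000

Excess of supplementary minimum tax over mainline income levy: R$114,000 − R$36,530 = R$77,470.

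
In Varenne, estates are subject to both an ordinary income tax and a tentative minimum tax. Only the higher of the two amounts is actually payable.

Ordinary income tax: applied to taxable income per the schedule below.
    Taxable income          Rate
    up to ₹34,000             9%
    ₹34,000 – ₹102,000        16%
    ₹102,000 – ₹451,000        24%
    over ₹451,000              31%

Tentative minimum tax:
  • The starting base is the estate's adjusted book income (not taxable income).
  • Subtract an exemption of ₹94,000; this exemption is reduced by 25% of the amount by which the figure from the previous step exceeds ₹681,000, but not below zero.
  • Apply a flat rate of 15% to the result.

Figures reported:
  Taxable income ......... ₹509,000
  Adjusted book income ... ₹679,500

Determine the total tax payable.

₹115,680

Ordinary income tax:
  ₹34,000 × 9% = ₹3,060
  ₹68,000 × 16% = ₹10,880
  ₹349,000 × 24% = ₹83,760
  ₹58,000 × 31% = ₹17,980
  → ₹115,680

Tentative minimum tax:
  Base (adjusted book income): ₹679,500
  Exemption: ₹679,500 ≤ ₹681,000, so full ₹94,000 applies
  Base: ₹679,500 − ₹94,000 = ₹585,500
  ₹585,500 × 15% = ₹87,825

₹115,680 > ₹87,825, so the ordinary income tax governs.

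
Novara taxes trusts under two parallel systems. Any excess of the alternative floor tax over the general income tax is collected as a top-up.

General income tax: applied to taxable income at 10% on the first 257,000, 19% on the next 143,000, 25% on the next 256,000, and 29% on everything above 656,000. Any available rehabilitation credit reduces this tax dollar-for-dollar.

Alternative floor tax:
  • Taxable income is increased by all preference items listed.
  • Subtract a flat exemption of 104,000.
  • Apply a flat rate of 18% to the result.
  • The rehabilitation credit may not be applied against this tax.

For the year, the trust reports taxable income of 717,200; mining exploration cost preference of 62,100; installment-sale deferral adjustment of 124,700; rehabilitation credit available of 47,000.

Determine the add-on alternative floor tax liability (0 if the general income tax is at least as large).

Alternative floor tax:
  Adjusted income: 717,200 + 62,100 + 124,700 = 904,000
  Less exemption 104,000 → base 800,000
  800,000 × 18% = 144,000

General income tax:
  257,000 × 10% = 25,700
  143,000 × 19% = 27,170
  256,000 × 25% = 64,000
  61,200 × 29% = 17,748
  → 134,618
  Less rehabilitation credit 47,000 → 87,618

Excess of alternative floor tax over general income tax: 144,000 − 87,618 = 56,382.

56,382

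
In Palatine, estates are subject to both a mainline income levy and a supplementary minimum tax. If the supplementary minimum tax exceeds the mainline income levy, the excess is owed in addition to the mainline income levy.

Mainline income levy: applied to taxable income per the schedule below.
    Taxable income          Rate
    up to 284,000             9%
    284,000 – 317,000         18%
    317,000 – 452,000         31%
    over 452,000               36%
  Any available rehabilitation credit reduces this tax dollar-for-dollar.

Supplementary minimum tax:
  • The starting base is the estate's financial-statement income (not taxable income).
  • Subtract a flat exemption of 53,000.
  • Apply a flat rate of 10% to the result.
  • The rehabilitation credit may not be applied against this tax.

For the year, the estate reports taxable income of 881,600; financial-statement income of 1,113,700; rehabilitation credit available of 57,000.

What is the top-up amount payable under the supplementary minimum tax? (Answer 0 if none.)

0

Mainline income levy:
  284,000 × 9% = 25,560
  33,000 × 18% = 5,940
  135,000 × 31% = 41,850
  429,600 × 36% = 154,656
  → 228,006
  Less rehabilitation credit 57,000 → 171,006

Supplementary minimum tax:
  Base (financial-statement income): 1,113,700
  Less exemption 53,000 → base 1,060,700
  1,060,700 × 10% = 106,070

106,070 ≤ 171,006, so no add-on is due.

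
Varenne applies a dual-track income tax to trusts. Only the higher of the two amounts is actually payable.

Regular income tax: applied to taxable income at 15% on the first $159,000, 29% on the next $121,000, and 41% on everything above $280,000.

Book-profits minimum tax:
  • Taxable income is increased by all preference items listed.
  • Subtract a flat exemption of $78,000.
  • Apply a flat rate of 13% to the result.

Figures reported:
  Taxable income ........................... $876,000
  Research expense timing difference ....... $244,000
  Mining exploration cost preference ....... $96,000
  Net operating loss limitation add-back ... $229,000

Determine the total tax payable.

Book-profits minimum tax:
  Adjusted income: $876,000 + $244,000 + $96,000 + $229,000 = $1,445,000
  Less exemption $78,000 → base $1,367,000
  $1,367,000 × 13% = $177,710

Regular income tax:
  $159,000 × 15% = $23,850
  $121,000 × 29% = $35,090
  $596,000 × 41% = $244,360
  → $303,300

$303,300 > $177,710, so the regular income tax governs.

$303,300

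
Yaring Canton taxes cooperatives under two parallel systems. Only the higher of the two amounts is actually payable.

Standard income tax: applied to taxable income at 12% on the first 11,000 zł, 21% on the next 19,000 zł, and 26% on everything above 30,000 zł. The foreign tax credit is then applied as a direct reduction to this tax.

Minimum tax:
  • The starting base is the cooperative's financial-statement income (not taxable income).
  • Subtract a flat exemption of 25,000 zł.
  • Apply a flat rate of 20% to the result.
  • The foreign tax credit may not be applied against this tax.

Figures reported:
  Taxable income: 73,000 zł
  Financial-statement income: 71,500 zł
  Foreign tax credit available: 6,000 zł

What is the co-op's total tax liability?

10,490 zł

Minimum tax:
  Base (financial-statement income): 71,500 zł
  Less exemption 25,000 zł → base 46,500 zł
  46,500 zł × 20% = 9,300 zł

Standard income tax:
  11,000 zł × 12% = 1,320 zł
  19,000 zł × 21% = 3,990 zł
  43,000 zł × 26% = 11,180 zł
  → 16,490 zł
  Less foreign tax credit 6,000 zł → 10,490 zł

10,490 zł > 9,300 zł, so the standard income tax governs.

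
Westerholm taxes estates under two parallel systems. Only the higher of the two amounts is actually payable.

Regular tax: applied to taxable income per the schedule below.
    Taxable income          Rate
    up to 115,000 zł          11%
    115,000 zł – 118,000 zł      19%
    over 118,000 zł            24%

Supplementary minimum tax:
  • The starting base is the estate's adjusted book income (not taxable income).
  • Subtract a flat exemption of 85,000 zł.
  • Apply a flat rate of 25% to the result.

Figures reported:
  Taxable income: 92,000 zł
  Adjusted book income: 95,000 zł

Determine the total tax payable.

10,120 zł

Regular tax:
  92,000 zł × 11% = 10,120 zł

Supplementary minimum tax:
  Base (adjusted book income): 95,000 zł
  Less exemption 85,000 zł → base 10,000 zł
  10,000 zł × 25% = 2,500 zł

10,120 zł > 2,500 zł, so the regular tax governs.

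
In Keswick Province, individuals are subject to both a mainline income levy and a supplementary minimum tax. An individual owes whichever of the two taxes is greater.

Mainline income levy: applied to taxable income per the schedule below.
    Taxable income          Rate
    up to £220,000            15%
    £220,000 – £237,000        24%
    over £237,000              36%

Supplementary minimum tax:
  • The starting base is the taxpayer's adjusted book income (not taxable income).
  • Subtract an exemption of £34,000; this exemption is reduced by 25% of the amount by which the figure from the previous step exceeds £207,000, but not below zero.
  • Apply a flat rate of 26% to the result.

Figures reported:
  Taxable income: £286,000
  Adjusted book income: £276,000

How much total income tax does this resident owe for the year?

Supplementary minimum tax:
  Base (adjusted book income): £276,000
  Exemption: £34,000 − 25% × (£276,000 − £207,000) = £34,000 − £17,250 = £16,750
  Base: £276,000 − £16,750 = £259,250
  £259,250 × 26% = £67,405

Mainline income levy:
  £220,000 × 15% = £33,000
  £17,000 × 24% = £4,080
  £49,000 × 36% = £17,640
  → £54,720

£67,405 > £54,720, so the supplementary minimum tax is the binding amount.

£67,405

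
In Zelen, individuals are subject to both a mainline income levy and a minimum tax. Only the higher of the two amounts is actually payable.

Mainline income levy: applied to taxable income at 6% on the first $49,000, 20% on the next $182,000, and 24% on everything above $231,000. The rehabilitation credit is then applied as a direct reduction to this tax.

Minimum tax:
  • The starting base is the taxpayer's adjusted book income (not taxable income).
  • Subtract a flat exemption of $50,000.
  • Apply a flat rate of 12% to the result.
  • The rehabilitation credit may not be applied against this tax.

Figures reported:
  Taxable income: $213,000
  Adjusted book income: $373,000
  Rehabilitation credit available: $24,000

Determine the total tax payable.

Minimum tax:
  Base (adjusted book income): $373,000
  Less exemption $50,000 → base $323,000
  $323,000 × 12% = $38,760

Mainline income levy:
  $49,000 × 6% = $2,940
  $164,000 × 20% = $32,800
  → $35,740
  Less rehabilitation credit $24,000 → $11,740

$38,760 > $11,740, so the minimum tax is the binding amount.

$38,760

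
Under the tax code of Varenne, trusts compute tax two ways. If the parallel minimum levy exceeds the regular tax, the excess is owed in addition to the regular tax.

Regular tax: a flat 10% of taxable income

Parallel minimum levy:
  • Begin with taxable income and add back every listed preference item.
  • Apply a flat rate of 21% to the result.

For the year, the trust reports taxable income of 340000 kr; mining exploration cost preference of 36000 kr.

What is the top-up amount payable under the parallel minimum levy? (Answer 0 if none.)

44960 kr

Parallel minimum levy:
  Adjusted income: 340000 kr + 36000 kr = 376000 kr
  376000 kr × 21% = 78960 kr

Regular tax:
  340000 kr × 10% = 34000 kr

Excess of parallel minimum levy over regular tax: 78960 kr − 34000 kr = 44960 kr.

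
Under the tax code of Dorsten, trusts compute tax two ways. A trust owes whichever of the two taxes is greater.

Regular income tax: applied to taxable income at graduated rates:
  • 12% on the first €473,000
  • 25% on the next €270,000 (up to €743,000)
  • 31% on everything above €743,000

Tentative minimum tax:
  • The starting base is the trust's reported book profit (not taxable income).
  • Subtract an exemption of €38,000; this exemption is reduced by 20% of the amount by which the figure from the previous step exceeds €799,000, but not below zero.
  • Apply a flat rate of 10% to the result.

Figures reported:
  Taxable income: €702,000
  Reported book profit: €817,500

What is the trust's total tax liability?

€114,010

Tentative minimum tax:
  Base (reported book profit): €817,500
  Exemption: €38,000 − 20% × (€817,500 − €799,000) = €38,000 − €3,700 = €34,300
  Base: €817,500 − €34,300 = €783,200
  €783,200 × 10% = €78,320

Regular income tax:
  €473,000 × 12% = €56,760
  €229,000 × 25% = €57,250
  → €114,010

€114,010 > €78,320, so the regular income tax governs.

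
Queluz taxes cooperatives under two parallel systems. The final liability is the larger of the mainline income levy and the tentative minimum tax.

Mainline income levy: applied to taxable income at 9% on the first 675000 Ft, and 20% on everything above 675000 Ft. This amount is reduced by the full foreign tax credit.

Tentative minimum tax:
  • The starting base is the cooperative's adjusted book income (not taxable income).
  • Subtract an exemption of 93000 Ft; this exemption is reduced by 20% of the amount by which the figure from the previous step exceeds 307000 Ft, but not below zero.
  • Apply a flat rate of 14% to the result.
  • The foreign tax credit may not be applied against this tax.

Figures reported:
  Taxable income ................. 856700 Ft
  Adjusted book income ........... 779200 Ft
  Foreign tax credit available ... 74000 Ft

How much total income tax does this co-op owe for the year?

Mainline income levy:
  675000 Ft × 9% = 60750 Ft
  181700 Ft × 20% = 36340 Ft
  → 97090 Ft
  Less foreign tax credit 74000 Ft → 23090 Ft

Tentative minimum tax:
  Base (adjusted book income): 779200 Ft
  Exemption: 20% × (779200 Ft − 307000 Ft) = 94440 Ft ≥ 93000 Ft, so the exemption is fully phased out
  Base: 779200 Ft − 0 Ft = 779200 Ft
  779200 Ft × 14% = 109088 Ft

109088 Ft > 23090 Ft, so the tentative minimum tax is the binding amount.

109088 Ft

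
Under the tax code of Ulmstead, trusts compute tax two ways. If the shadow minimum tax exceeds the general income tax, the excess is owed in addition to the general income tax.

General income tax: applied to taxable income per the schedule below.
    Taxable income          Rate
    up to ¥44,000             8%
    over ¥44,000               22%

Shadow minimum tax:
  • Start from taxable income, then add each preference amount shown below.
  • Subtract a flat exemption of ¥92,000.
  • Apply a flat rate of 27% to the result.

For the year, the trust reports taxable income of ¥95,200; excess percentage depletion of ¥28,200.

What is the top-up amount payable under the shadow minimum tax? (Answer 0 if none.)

¥0

Shadow minimum tax:
  Adjusted income: ¥95,200 + ¥28,200 = ¥123,400
  Less exemption ¥92,000 → base ¥31,400
  ¥31,400 × 27% = ¥8,478

General income tax:
  ¥44,000 × 8% = ¥3,520
  ¥51,200 × 22% = ¥11,264
  → ¥14,784

¥8,478 ≤ ¥14,784, so no add-on is due.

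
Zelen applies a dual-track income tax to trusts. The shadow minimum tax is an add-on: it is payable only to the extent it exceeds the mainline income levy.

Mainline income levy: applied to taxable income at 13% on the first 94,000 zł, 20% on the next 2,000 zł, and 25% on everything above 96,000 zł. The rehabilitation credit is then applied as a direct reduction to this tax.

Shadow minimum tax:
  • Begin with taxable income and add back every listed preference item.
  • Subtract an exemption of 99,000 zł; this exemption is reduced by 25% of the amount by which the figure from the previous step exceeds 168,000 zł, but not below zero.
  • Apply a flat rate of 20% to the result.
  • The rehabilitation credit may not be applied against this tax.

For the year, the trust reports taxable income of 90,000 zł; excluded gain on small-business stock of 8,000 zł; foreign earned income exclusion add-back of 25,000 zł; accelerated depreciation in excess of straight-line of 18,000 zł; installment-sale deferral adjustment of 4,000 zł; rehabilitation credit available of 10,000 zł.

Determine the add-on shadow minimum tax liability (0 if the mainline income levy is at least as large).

Shadow minimum tax:
  Adjusted income: 90,000 zł + 8,000 zł + 25,000 zł + 18,000 zł + 4,000 zł = 145,000 zł
  Exemption: 145,000 zł ≤ 168,000 zł, so full 99,000 zł applies
  Base: 145,000 zł − 99,000 zł = 46,000 zł
  46,000 zł × 20% = 9,200 zł

Mainline income levy:
  90,000 zł × 13% = 11,700 zł
  Less rehabilitation credit 10,000 zł → 1,700 zł

Excess of shadow minimum tax over mainline income levy: 9,200 zł − 1,700 zł = 7,500 zł.

7,500 zł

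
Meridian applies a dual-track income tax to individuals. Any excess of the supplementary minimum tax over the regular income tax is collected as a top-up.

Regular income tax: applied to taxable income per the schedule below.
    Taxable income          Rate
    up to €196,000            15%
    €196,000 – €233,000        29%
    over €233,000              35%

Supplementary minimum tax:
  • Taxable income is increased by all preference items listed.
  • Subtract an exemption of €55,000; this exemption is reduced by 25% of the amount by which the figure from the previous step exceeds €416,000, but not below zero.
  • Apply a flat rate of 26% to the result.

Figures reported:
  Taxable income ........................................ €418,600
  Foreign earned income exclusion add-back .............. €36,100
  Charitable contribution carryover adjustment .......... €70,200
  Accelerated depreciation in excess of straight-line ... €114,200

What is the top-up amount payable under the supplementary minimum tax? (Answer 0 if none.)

€61,076

Regular income tax:
  €196,000 × 15% = €29,400
  €37,000 × 29% = €10,730
  €185,600 × 35% = €64,960
  → €105,090

Supplementary minimum tax:
  Adjusted income: €418,600 + €36,100 + €70,200 + €114,200 = €639,100
  Exemption: 25% × (€639,100 − €416,000) = €55,775 ≥ €55,000, so the exemption is fully phased out
  Base: €639,100 − €0 = €639,100
  €639,100 × 26% = €166,166

Excess of supplementary minimum tax over regular income tax: €166,166 − €105,090 = €61,076.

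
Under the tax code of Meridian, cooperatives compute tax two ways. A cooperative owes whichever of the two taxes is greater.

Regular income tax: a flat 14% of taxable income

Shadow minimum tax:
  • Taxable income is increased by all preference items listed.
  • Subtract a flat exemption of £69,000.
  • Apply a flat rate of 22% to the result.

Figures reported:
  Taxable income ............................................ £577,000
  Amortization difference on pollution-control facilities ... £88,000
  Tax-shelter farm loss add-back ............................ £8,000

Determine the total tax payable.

Regular income tax:
  £577,000 × 14% = £80,780

Shadow minimum tax:
  Adjusted income: £577,000 + £88,000 + £8,000 = £673,000
  Less exemption £69,000 → base £604,000
  £604,000 × 22% = £132,880

£132,880 > £80,780, so the shadow minimum tax is the binding amount.

£132,880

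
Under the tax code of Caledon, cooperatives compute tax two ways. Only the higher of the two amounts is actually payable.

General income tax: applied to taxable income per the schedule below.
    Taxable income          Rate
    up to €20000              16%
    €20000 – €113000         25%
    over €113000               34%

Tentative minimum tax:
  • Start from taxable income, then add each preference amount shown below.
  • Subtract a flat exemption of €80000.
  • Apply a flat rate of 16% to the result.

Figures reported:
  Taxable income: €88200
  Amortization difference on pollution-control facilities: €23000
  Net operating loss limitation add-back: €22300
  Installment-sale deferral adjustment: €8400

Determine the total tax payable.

General income tax:
  €20000 × 16% = €3200
  €68200 × 25% = €17050
  → €20250

Tentative minimum tax:
  Adjusted income: €88200 + €23000 + €22300 + €8400 = €141900
  Less exemption €80000 → base €61900
  €61900 × 16% = €9904

€20250 > €9904, so the general income tax governs.

€20250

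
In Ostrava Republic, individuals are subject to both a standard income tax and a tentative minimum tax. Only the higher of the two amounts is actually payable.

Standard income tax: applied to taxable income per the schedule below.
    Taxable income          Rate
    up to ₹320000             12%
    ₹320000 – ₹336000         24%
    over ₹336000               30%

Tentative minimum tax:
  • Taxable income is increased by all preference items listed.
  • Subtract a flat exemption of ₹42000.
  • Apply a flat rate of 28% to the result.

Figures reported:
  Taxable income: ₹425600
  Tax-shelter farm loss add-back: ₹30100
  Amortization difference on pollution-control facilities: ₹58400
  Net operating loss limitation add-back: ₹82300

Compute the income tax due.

₹155232

Standard income tax:
  ₹320000 × 12% = ₹38400
  ₹16000 × 24% = ₹3840
  ₹89600 × 30% = ₹26880
  → ₹69120

Tentative minimum tax:
  Adjusted income: ₹425600 + ₹30100 + ₹58400 + ₹82300 = ₹596400
  Less exemption ₹42000 → base ₹554400
  ₹554400 × 28% = ₹155232

₹155232 > ₹69120, so the tentative minimum tax is the binding amount.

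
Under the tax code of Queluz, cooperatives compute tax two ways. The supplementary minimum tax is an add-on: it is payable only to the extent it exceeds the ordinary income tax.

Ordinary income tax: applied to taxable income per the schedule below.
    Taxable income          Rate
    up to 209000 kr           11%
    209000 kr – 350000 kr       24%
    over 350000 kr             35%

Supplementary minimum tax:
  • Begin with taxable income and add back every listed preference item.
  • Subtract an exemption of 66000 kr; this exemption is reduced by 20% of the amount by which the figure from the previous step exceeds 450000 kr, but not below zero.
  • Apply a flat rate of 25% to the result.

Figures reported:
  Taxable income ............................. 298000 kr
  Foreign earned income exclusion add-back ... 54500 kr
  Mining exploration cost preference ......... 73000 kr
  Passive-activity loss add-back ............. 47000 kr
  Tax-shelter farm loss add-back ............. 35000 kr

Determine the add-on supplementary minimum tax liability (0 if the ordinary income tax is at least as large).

68900 kr

Supplementary minimum tax:
  Adjusted income: 298000 kr + 54500 kr + 73000 kr + 47000 kr + 35000 kr = 507500 kr
  Exemption: 66000 kr − 20% × (507500 kr − 450000 kr) = 66000 kr − 11500 kr = 54500 kr
  Base: 507500 kr − 54500 kr = 453000 kr
  453000 kr × 25% = 113250 kr

Ordinary income tax:
  209000 kr × 11% = 22990 kr
  89000 kr × 24% = 21360 kr
  → 44350 kr

Excess of supplementary minimum tax over ordinary income tax: 113250 kr − 44350 kr = 68900 kr.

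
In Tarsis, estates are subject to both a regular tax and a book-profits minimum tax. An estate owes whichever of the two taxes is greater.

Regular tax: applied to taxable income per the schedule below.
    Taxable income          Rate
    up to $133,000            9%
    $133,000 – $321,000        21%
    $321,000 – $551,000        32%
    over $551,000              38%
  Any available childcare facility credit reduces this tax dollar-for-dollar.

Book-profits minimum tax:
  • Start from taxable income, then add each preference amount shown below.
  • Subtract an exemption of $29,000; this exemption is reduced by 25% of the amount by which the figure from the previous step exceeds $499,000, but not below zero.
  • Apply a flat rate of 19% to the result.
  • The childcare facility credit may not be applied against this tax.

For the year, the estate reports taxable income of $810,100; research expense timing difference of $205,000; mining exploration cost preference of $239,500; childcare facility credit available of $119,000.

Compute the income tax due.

Regular tax:
  $133,000 × 9% = $11,970
  $188,000 × 21% = $39,480
  $230,000 × 32% = $73,600
  $259,100 × 38% = $98,458
  → $223,508
  Less childcare facility credit $119,000 → $104,508

Book-profits minimum tax:
  Adjusted income: $810,100 + $205,000 + $239,500 = $1,254,600
  Exemption: 25% × ($1,254,600 − $499,000) = $188,900 ≥ $29,000, so the exemption is fully phased out
  Base: $1,254,600 − $0 = $1,254,600
  $1,254,600 × 19% = $238,374

$238,374 > $104,508, so the book-profits minimum tax is the binding amount.

$238,374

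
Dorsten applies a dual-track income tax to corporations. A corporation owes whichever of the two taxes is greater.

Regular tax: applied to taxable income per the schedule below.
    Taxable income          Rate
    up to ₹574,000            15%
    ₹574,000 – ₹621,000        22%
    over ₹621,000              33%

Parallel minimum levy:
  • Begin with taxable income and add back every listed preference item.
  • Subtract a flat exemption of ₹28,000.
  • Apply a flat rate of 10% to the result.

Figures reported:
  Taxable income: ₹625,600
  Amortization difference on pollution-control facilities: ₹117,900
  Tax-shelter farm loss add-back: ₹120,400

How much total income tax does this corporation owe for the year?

Parallel minimum levy:
  Adjusted income: ₹625,600 + ₹117,900 + ₹120,400 = ₹863,900
  Less exemption ₹28,000 → base ₹835,900
  ₹835,900 × 10% = ₹83,590

Regular tax:
  ₹574,000 × 15% = ₹86,100
  ₹47,000 × 22% = ₹10,340
  ₹4,600 × 33% = ₹1,518
  → ₹97,958

₹97,958 > ₹83,590, so the regular tax governs.

₹97,958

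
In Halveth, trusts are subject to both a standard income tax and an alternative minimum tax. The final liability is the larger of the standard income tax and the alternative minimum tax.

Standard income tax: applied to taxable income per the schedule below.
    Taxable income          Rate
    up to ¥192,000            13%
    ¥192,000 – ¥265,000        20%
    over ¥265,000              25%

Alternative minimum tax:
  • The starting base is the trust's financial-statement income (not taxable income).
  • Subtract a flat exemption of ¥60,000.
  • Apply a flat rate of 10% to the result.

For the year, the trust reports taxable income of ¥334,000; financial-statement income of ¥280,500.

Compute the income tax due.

¥56,810

Alternative minimum tax:
  Base (financial-statement income): ¥280,500
  Less exemption ¥60,000 → base ¥220,500
  ¥220,500 × 10% = ¥22,050

Standard income tax:
  ¥192,000 × 13% = ¥24,960
  ¥73,000 × 20% = ¥14,600
  ¥69,000 × 25% = ¥17,250
  → ¥56,810

¥56,810 > ¥22,050, so the standard income tax governs.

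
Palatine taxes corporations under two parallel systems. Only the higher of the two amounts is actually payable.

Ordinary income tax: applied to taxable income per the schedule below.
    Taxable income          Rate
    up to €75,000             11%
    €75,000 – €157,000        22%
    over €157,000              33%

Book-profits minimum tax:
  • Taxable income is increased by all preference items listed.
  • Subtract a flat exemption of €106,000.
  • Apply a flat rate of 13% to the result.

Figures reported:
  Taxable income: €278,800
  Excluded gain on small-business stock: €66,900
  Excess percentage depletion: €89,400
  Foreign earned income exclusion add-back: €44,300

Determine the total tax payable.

Ordinary income tax:
  €75,000 × 11% = €8,250
  €82,000 × 22% = €18,040
  €121,800 × 33% = €40,194
  → €66,484

Book-profits minimum tax:
  Adjusted income: €278,800 + €66,900 + €89,400 + €44,300 = €479,400
  Less exemption €106,000 → base €373,400
  €373,400 × 13% = €48,542

€66,484 > €48,542, so the ordinary income tax governs.

€66,484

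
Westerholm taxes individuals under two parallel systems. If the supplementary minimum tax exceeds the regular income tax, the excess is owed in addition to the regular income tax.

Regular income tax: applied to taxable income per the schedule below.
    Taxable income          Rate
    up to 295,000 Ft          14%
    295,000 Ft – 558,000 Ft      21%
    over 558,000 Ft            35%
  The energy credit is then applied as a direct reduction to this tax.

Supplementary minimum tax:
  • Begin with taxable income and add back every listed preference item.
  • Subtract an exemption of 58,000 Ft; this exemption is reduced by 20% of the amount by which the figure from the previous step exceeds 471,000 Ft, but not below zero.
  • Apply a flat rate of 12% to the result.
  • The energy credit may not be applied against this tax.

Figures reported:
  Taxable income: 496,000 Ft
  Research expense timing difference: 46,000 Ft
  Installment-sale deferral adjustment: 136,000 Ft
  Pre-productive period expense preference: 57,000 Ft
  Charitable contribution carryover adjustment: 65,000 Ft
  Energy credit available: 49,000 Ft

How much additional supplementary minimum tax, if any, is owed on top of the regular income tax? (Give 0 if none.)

61,490 Ft

Regular income tax:
  295,000 Ft × 14% = 41,300 Ft
  201,000 Ft × 21% = 42,210 Ft
  → 83,510 Ft
  Less energy credit 49,000 Ft → 34,510 Ft

Supplementary minimum tax:
  Adjusted income: 496,000 Ft + 46,000 Ft + 136,000 Ft + 57,000 Ft + 65,000 Ft = 800,000 Ft
  Exemption: 20% × (800,000 Ft − 471,000 Ft) = 65,800 Ft ≥ 58,000 Ft, so the exemption is fully phased out
  Base: 800,000 Ft − 0 Ft = 800,000 Ft
  800,000 Ft × 12% = 96,000 Ft

Excess of supplementary minimum tax over regular income tax: 96,000 Ft − 34,510 Ft = 61,490 Ft.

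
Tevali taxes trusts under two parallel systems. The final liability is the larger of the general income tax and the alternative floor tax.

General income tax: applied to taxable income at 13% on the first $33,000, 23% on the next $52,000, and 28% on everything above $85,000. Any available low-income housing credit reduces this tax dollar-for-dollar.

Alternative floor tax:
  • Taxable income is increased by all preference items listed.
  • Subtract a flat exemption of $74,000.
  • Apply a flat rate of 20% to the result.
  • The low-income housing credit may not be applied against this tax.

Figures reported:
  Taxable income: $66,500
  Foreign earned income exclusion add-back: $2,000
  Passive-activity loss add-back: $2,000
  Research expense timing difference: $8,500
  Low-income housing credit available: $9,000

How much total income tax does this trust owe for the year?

$2,995

Alternative floor tax:
  Adjusted income: $66,500 + $2,000 + $2,000 + $8,500 = $79,000
  Less exemption $74,000 → base $5,000
  $5,000 × 20% = $1,000

General income tax:
  $33,000 × 13% = $4,290
  $33,500 × 23% = $7,705
  → $11,995
  Less low-income housing credit $9,000 → $2,995

$2,995 > $1,000, so the general income tax governs.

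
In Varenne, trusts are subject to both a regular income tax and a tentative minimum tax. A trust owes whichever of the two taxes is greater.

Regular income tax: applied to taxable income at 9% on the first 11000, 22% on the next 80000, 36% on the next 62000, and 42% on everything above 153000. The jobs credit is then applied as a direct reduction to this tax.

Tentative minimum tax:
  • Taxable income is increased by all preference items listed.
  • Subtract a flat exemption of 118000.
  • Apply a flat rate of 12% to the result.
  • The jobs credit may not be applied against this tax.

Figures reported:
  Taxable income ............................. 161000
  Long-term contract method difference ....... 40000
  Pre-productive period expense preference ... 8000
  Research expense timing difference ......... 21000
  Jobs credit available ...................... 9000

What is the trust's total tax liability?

35270

Regular income tax:
  11000 × 9% = 990
  80000 × 22% = 17600
  62000 × 36% = 22320
  8000 × 42% = 3360
  → 44270
  Less jobs credit 9000 → 35270

Tentative minimum tax:
  Adjusted income: 161000 + 40000 + 8000 + 21000 = 230000
  Less exemption 118000 → base 112000
  112000 × 12% = 13440

35270 > 13440, so the regular income tax governs.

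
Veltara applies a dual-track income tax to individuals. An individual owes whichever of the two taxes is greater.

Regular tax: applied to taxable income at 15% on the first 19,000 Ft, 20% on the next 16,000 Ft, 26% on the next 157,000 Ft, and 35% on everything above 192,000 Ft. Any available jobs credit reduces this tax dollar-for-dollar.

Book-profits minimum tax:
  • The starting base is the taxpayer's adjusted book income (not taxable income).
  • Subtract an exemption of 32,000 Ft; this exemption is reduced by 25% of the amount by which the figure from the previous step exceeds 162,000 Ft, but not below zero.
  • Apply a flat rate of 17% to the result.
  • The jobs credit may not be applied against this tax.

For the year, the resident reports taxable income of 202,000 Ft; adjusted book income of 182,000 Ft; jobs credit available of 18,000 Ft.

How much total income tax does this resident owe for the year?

Regular tax:
  19,000 Ft × 15% = 2,850 Ft
  16,000 Ft × 20% = 3,200 Ft
  157,000 Ft × 26% = 40,820 Ft
  10,000 Ft × 35% = 3,500 Ft
  → 50,370 Ft
  Less jobs credit 18,000 Ft → 32,370 Ft

Book-profits minimum tax:
  Base (adjusted book income): 182,000 Ft
  Exemption: 32,000 Ft − 25% × (182,000 Ft − 162,000 Ft) = 32,000 Ft − 5,000 Ft = 27,000 Ft
  Base: 182,000 Ft − 27,000 Ft = 155,000 Ft
  155,000 Ft × 17% = 26,350 Ft

32,370 Ft > 26,350 Ft, so the regular tax governs.

32,370 Ft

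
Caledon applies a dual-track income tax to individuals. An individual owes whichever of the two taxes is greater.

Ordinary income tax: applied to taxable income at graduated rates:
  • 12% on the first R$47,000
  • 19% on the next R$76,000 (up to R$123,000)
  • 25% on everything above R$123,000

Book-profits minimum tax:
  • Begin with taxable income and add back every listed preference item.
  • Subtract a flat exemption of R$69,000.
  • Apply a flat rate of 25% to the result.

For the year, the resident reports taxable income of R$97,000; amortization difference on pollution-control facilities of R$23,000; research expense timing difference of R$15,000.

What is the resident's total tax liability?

R$16,500

Ordinary income tax:
  R$47,000 × 12% = R$5,640
  R$50,000 × 19% = R$9,500
  → R$15,140

Book-profits minimum tax:
  Adjusted income: R$97,000 + R$23,000 + R$15,000 = R$135,000
  Less exemption R$69,000 → base R$66,000
  R$66,000 × 25% = R$16,500

R$16,500 > R$15,140, so the book-profits minimum tax is the binding amount.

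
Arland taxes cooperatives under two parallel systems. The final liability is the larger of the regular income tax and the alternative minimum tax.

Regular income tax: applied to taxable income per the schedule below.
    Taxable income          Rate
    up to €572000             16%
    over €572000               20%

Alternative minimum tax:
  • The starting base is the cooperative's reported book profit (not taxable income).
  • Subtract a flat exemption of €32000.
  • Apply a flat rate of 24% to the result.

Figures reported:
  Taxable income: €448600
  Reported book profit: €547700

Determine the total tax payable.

Alternative minimum tax:
  Base (reported book profit): €547700
  Less exemption €32000 → base €515700
  €515700 × 24% = €123768

Regular income tax:
  €448600 × 16% = €71776

€123768 > €71776, so the alternative minimum tax is the binding amount.

€123768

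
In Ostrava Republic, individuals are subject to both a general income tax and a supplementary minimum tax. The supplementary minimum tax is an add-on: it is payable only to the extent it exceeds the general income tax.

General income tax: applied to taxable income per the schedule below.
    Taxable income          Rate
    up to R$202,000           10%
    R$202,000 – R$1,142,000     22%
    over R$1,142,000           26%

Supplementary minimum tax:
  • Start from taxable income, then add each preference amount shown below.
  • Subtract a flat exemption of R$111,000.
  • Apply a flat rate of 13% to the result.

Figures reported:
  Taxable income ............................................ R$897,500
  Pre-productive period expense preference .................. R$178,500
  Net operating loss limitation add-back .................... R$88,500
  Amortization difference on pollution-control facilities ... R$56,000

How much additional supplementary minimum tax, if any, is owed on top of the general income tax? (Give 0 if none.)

Supplementary minimum tax:
  Adjusted income: R$897,500 + R$178,500 + R$88,500 + R$56,000 = R$1,220,500
  Less exemption R$111,000 → base R$1,109,500
  R$1,109,500 × 13% = R$144,235

General income tax:
  R$202,000 × 10% = R$20,200
  R$695,500 × 22% = R$153,010
  → R$173,210

R$144,235 ≤ R$173,210, so no add-on is due.

R$0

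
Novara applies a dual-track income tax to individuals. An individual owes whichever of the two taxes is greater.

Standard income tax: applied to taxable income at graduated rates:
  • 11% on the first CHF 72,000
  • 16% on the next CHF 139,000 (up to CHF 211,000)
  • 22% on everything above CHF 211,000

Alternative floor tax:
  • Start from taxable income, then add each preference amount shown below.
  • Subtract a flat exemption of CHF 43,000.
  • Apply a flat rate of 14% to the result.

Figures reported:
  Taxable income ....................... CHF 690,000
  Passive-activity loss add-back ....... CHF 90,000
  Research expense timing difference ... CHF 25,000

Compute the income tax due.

CHF 135,540

Standard income tax:
  CHF 72,000 × 11% = CHF 7,920
  CHF 139,000 × 16% = CHF 22,240
  CHF 479,000 × 22% = CHF 105,380
  → CHF 135,540

Alternative floor tax:
  Adjusted income: CHF 690,000 + CHF 90,000 + CHF 25,000 = CHF 805,000
  Less exemption CHF 43,000 → base CHF 762,000
  CHF 762,000 × 14% = CHF 106,680

CHF 135,540 > CHF 106,680, so the standard income tax governs.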